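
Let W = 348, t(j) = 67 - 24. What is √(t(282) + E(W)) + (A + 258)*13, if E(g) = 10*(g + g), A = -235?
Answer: 299 + √7003 ≈ 382.68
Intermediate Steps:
t(j) = 43
E(g) = 20*g (E(g) = 10*(2*g) = 20*g)
√(t(282) + E(W)) + (A + 258)*13 = √(43 + 20*348) + (-235 + 258)*13 = √(43 + 6960) + 23*13 = √7003 + 299 = 299 + √7003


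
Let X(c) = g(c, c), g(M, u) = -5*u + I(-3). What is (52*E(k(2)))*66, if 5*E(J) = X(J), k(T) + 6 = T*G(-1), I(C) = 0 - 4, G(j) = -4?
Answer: 226512/5 ≈ 45302.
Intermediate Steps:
I(C) = -4
g(M, u) = -4 - 5*u (g(M, u) = -5*u - 4 = -4 - 5*u)
k(T) = -6 - 4*T (k(T) = -6 + T*(-4) = -6 - 4*T)
X(c) = -4 - 5*c
E(J) = -4/5 - J (E(J) = (-4 - 5*J)/5 = -4/5 - J)
(52*E(k(2)))*66 = (52*(-4/5 - (-6 - 4*2)))*66 = (52*(-4/5 - (-6 - 8)))*66 = (52*(-4/5 - 1*(-14)))*66 = (52*(-4/5 + 14))*66 = (52*(66/5))*66 = (3432/5)*66 = 226512/5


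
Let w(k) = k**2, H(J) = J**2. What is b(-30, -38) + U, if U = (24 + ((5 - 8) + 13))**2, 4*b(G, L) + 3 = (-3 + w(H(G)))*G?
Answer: -24295289/4 ≈ -6.0738e+6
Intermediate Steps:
b(G, L) = -3/4 + G*(-3 + G**4)/4 (b(G, L) = -3/4 + ((-3 + (G**2)**2)*G)/4 = -3/4 + ((-3 + G**4)*G)/4 = -3/4 + (G*(-3 + G**4))/4 = -3/4 + G*(-3 + G**4)/4)
U = 1156 (U = (24 + (-3 + 13))**2 = (24 + 10)**2 = 34**2 = 1156)
b(-30, -38) + U = (-3/4 - 3/4*(-30) + (1/4)*(-30)**5) + 1156 = (-3/4 + 45/2 + (1/4)*(-24300000)) + 1156 = (-3/4 + 45/2 - 6075000) + 1156 = -24299913/4 + 1156 = -24295289/4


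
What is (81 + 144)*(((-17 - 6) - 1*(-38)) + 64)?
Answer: 17775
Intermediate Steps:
(81 + 144)*(((-17 - 6) - 1*(-38)) + 64) = 225*((-23 + 38) + 64) = 225*(15 + 64) = 225*79 = 17775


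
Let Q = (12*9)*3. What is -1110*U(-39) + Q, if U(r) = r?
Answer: 43614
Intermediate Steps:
Q = 324 (Q = 108*3 = 324)
-1110*U(-39) + Q = -1110*(-39) + 324 = 43290 + 324 = 43614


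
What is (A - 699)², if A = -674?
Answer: 1885129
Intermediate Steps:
(A - 699)² = (-674 - 699)² = (-1373)² = 1885129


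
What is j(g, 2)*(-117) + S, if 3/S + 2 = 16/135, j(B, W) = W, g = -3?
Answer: -59841/254 ≈ -235.59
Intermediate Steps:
S = -405/254 (S = 3/(-2 + 16/135) = 3/(-254/135) = 3*(-135/254) = -405/254 ≈ -1.5945)
j(g, 2)*(-117) + S = 2*(-117) - 405/254 = -234 - 405/254 = -59841/254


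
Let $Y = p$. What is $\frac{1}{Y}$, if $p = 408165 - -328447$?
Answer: $\frac{1}{736612} \approx 1.3576 \cdot 10^{-6}$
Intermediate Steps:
$p = 736612$ ($p = 408165 + 328447 = 736612$)
$Y = 736612$
$\frac{1}{Y} = \frac{1}{736612}$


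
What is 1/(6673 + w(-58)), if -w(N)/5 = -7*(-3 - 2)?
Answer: 1/6498 ≈ 0.00015389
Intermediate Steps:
w(N) = -175 (w(N) = -(-35)*(-3 - 2) = -(-35)*(-5) = -5*35 = -175)
1/(6673 + w(-58)) = 1/(6673 - 175) = 1/6498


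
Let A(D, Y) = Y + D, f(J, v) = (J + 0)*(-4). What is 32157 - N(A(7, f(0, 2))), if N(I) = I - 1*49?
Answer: 32199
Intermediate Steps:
f(J, v) = -4*J (f(J, v) = J*(-4) = -4*J)
A(D, Y) = D + Y
N(I) = -49 + I (N(I) = I - 49 = -49 + I)
32157 - N(A(7, f(0, 2))) = 32157 - (-49 + (7 - 4*0)) = 32157 - (-49 + (7 + 0)) = 32157 - (-49 + 7) = 32157 - 1*(-42) = 32157 + 42 = 32199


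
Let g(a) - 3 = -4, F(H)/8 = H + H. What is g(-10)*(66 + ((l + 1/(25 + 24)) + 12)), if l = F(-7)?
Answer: 1665/49 ≈ 33.980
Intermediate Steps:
F(H) = 16*H (F(H) = 8*(H + H) = 8*(2*H) = 16*H)
l = -112 (l = 16*(-7) = -112)
g(a) = -1 (g(a) = 3 - 4 = -1)
g(-10)*(66 + ((l + 1/(25 + 24)) + 12)) = -(66 + ((-112 + 1/(25 + 24)) + 12)) = -(66 + ((-112 + 1/49) + 12)) = -(66 + (-5487/49 + 12)) = -(66 - 4899/49) = -1*(-1665/49) = 1665/49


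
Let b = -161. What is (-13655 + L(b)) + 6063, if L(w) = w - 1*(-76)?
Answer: -7677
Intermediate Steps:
L(w) = 76 + w (L(w) = w + 76 = 76 + w)
(-13655 + L(b)) + 6063 = (-13655 + (76 - 161)) + 6063 = (-13655 - 85) + 6063 = -13740 + 6063 = -7677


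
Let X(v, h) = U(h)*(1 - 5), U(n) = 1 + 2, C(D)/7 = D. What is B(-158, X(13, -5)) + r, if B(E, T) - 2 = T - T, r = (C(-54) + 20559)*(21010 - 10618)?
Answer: 209720954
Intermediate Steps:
C(D) = 7*D
U(n) = 3
X(v, h) = -12 (X(v, h) = 3*(1 - 5) = 3*(-4) = -12)
r = 209720952 (r = (7*(-54) + 20559)*(21010 - 10618) = (-378 + 20559)*10392 = 20181*10392 = 209720952)
B(E, T) = 2 (B(E, T) = 2 + (T - T) = 2 + 0 = 2)
B(-158, X(13, -5)) + r = 2 + 209720952 = 209720954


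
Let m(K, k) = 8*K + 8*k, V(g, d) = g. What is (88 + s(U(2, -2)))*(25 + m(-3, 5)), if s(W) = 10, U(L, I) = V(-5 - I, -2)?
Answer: 4018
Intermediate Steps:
U(L, I) = -5 - I
(88 + s(U(2, -2)))*(25 + m(-3, 5)) = (88 + 10)*(25 + (8*(-3) + 8*5)) = 98*(25 + (-24 + 40)) = 98*(25 + 16) = 98*41 = 4018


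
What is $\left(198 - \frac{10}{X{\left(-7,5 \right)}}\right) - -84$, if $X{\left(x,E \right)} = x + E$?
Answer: $287$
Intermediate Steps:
$X{\left(x,E \right)} = E + x$
$\left(198 - \frac{10}{X{\left(-7,5 \right)}}\right) - -84 = \left(198 - \frac{10}{5 - 7}\right) - -84 = \left(198 - \frac{10}{-2}\right) + 84 = \left(198 - -5\right) + 84 = \left(198 + 5\right) + 84 = 203 + 84 = 287$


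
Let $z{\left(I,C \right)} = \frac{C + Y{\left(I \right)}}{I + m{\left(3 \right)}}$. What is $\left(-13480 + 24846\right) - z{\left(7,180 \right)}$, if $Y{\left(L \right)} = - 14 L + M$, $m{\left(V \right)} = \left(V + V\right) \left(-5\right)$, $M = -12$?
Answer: $\frac{261488}{23} \approx 11369.0$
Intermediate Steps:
$m{\left(V \right)} = - 10 V$ ($m{\left(V \right)} = 2 V \left(-5\right) = - 10 V$)
$Y{\left(L \right)} = -12 - 14 L$ ($Y{\left(L \right)} = - 14 L - 12 = -12 - 14 L$)
$z{\left(I,C \right)} = \frac{-12 + C - 14 I}{-30 + I}$ ($z{\left(I,C \right)} = \frac{C - \left(12 + 14 I\right)}{I - 30} = \frac{-12 + C - 14 I}{I - 30} = \frac{-12 + C - 14 I}{-30 + I}$)
$\left(-13480 + 24846\right) - z{\left(7,180 \right)} = \left(-13480 + 24846\right) - \frac{-12 + 180 - 98}{-30 + 7} = 11366 - \frac{-12 + 180 - 98}{-23} = 11366 - \left(- \frac{1}{23}\right) 70 = 11366 - - \frac{70}{23} = 11366 + \frac{70}{23} = \frac{261488}{23}$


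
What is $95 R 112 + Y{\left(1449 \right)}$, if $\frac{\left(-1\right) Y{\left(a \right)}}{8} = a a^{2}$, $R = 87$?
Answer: $-24337649112$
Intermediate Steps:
$Y{\left(a \right)} = - 8 a^{3}$ ($Y{\left(a \right)} = - 8 a a^{2} = - 8 a^{3}$)
$95 R 112 + Y{\left(1449 \right)} = 95 \cdot 87 \cdot 112 - 8 \cdot 1449^{3} = 8265 \cdot 112 - 24338574792 = 925680 - 24338574792 = -24337649112$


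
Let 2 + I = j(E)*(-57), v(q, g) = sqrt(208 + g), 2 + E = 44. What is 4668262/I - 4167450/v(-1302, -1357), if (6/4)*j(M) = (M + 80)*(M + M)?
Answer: -2334131/194713 + 1389150*I*sqrt(1149)/383 ≈ -11.988 + 1.2294e+5*I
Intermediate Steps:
E = 42 (E = -2 + 44 = 42)
j(M) = 4*M*(80 + M)/3 (j(M) = 2*((M + 80)*(M + M))/3 = 2*((80 + M)*(2*M))/3 = 2*(2*M*(80 + M))/3 = 4*M*(80 + M)/3)
I = -389426 (I = -2 + ((4/3)*42*(80 + 42))*(-57) = -2 + ((4/3)*42*122)*(-57) = -2 + 6832*(-57) = -2 - 389424 = -389426)
4668262/I - 4167450/v(-1302, -1357) = 4668262/(-389426) - 4167450/sqrt(208 - 1357) = 4668262*(-1/389426) - 4167450*(-I*sqrt(1149)/1149) = -2334131/194713 - 4167450*(-I*sqrt(1149)/1149) = -2334131/194713 - (-1389150)*I*sqrt(1149)/383 = -2334131/194713 + 1389150*I*sqrt(1149)/383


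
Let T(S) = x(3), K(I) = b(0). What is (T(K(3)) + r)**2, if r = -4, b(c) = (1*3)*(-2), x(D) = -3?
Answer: 49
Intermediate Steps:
b(c) = -6 (b(c) = 3*(-2) = -6)
K(I) = -6
T(S) = -3
(T(K(3)) + r)**2 = (-3 - 4)**2 = (-7)**2 = 49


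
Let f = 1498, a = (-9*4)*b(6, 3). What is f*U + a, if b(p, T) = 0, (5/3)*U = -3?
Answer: -13482/5 ≈ -2696.4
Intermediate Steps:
U = -9/5 (U = (3/5)*(-3) = -9/5 ≈ -1.8000)
a = 0 (a = -9*4*0 = -36*0 = 0)
f*U + a = 1498*(-9/5) + 0 = -13482/5 + 0 = -13482/5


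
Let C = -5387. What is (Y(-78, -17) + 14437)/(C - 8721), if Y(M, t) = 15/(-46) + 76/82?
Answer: -27229315/26607688 ≈ -1.0234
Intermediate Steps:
Y(M, t) = 1133/1886 (Y(M, t) = 15*(-1/46) + 76*(1/82) = -15/46 + 38/41 = 1133/1886)
(Y(-78, -17) + 14437)/(C - 8721) = (1133/1886 + 14437)/(-5387 - 8721) = (27229315/1886)/(-14108) = (27229315/1886)*(-1/14108) = -27229315/26607688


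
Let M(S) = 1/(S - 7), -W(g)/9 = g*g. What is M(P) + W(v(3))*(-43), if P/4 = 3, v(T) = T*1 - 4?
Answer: 1936/5 ≈ 387.20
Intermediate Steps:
v(T) = -4 + T (v(T) = T - 4 = -4 + T)
W(g) = -9*g² (W(g) = -9*g*g = -9*g²)
P = 12 (P = 4*3 = 12)
M(S) = 1/(-7 + S)
M(P) + W(v(3))*(-43) = 1/(-7 + 12) - 9*(-4 + 3)²*(-43) = 1/5 - 9*(-1)²*(-43) = ⅕ - 9*1*(-43) = ⅕ - 9*(-43) = ⅕ + 387 = 1936/5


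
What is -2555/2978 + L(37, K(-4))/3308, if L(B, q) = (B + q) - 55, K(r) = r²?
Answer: -1057237/1231403 ≈ -0.85856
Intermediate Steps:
L(B, q) = -55 + B + q
-2555/2978 + L(37, K(-4))/3308 = -2555/2978 + (-55 + 37 + (-4)²)/3308 = -2555*1/2978 + (-55 + 37 + 16)*(1/3308) = -2555/2978 - 2*1/3308 = -2555/2978 - 1/1654 = -1057237/1231403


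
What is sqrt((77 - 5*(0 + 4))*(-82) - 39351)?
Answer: 5*I*sqrt(1761) ≈ 209.82*I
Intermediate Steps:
sqrt((77 - 5*(0 + 4))*(-82) - 39351) = sqrt((77 - 5*4)*(-82) - 39351) = sqrt((77 - 20)*(-82) - 39351) = sqrt(57*(-82) - 39351) = sqrt(-4674 - 39351) = sqrt(-44025) = 5*I*sqrt(1761)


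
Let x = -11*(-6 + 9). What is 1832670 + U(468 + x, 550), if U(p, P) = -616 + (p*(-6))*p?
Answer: 696704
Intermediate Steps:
x = -33 (x = -11*3 = -33)
U(p, P) = -616 - 6*p**2 (U(p, P) = -616 + (-6*p)*p = -616 - 6*p**2)
1832670 + U(468 + x, 550) = 1832670 + (-616 - 6*(468 - 33)**2) = 1832670 + (-616 - 6*435**2) = 1832670 + (-616 - 6*189225) = 1832670 + (-616 - 1135350) = 1832670 - 1135966 = 696704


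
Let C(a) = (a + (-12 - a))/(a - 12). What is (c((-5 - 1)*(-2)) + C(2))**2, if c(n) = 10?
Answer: 3136/25 ≈ 125.44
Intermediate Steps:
C(a) = -12/(-12 + a)
(c((-5 - 1)*(-2)) + C(2))**2 = (10 - 12/(-12 + 2))**2 = (10 - 12/(-10))**2 = (10 - 12*(-1/10))**2 = (10 + 6/5)**2 = (56/5)**2 = 3136/25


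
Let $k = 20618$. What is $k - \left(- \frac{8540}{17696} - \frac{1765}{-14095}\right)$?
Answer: $\frac{36733830443}{1781608} \approx 20618.0$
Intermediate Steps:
$k - \left(- \frac{8540}{17696} - \frac{1765}{-14095}\right) = 20618 - \left(- \frac{8540}{17696} - \frac{1765}{-14095}\right) = 20618 - \left(\left(-8540\right) \frac{1}{17696} - - \frac{353}{2819}\right) = 20618 - \left(- \frac{305}{632} + \frac{353}{2819}\right) = 20618 - - \frac{636699}{1781608} = 20618 + \frac{636699}{1781608} = \frac{36733830443}{1781608}$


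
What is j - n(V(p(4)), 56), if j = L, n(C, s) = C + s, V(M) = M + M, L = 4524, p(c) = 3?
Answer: 4462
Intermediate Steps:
V(M) = 2*M
j = 4524
j - n(V(p(4)), 56) = 4524 - (2*3 + 56) = 4524 - (6 + 56) = 4524 - 1*62 = 4524 - 62 = 4462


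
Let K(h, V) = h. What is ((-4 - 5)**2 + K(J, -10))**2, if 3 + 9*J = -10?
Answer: 512656/81 ≈ 6329.1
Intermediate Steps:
J = -13/9 (J = -1/3 + (1/9)*(-10) = -1/3 - 10/9 = -13/9 ≈ -1.4444)
((-4 - 5)**2 + K(J, -10))**2 = ((-4 - 5)**2 - 13/9)**2 = ((-9)**2 - 13/9)**2 = (81 - 13/9)**2 = (716/9)**2 = 512656/81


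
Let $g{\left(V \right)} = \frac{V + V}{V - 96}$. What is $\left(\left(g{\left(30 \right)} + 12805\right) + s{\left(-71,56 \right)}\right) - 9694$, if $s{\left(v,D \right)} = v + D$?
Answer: $\frac{34046}{11} \approx 3095.1$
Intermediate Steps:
$g{\left(V \right)} = \frac{2 V}{-96 + V}$
$s{\left(v,D \right)} = D + v$
$\left(\left(g{\left(30 \right)} + 12805\right) + s{\left(-71,56 \right)}\right) - 9694 = \left(\left(2 \cdot 30 \frac{1}{-96 + 30} + 12805\right) + \left(56 - 71\right)\right) - 9694 = \left(\left(2 \cdot 30 \frac{1}{-66} + 12805\right) - 15\right) - 9694 = \left(\left(2 \cdot 30 \left(- \frac{1}{66}\right) + 12805\right) - 15\right) - 9694 = \left(\left(- \frac{10}{11} + 12805\right) - 15\right) - 9694 = \left(\frac{140845}{11} - 15\right) - 9694 = \frac{140680}{11} - 9694 = \frac{34046}{11}$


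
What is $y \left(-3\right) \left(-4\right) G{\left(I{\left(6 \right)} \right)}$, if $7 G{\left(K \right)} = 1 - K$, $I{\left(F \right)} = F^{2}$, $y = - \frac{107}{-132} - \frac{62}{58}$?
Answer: $\frac{4945}{319} \approx 15.502$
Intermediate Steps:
$y = - \frac{989}{3828}$ ($y = \left(-107\right) \left(- \frac{1}{132}\right) - \frac{31}{29} = \frac{107}{132} - \frac{31}{29} = - \frac{989}{3828} \approx -0.25836$)
$G{\left(K \right)} = \frac{1}{7} - \frac{K}{7}$ ($G{\left(K \right)} = \frac{1 - K}{7} = \frac{1}{7} - \frac{K}{7}$)
$y \left(-3\right) \left(-4\right) G{\left(I{\left(6 \right)} \right)} = - \frac{989 \left(-3\right) \left(-4\right) \left(\frac{1}{7} - \frac{6^{2}}{7}\right)}{3828} = - \frac{989 \cdot 12 \left(\frac{1}{7} - \frac{36}{7}\right)}{3828} = - \frac{989 \cdot 12 \left(-5\right)}{3828} = \left(- \frac{989}{3828}\right) \left(-60\right) = \frac{4945}{319}$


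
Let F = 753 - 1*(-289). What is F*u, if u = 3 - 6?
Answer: -3126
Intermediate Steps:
F = 1042 (F = 753 + 289 = 1042)
u = -3
F*u = 1042*(-3) = -3126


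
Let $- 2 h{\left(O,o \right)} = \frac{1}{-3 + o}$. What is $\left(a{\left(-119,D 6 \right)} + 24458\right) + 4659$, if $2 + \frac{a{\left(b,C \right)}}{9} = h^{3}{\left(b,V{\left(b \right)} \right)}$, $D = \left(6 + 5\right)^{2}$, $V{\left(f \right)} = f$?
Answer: $\frac{422714887625}{14526784} \approx 29099.0$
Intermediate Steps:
$D = 121$ ($D = 11^{2} = 121$)
$h{\left(O,o \right)} = - \frac{1}{2 \left(-3 + o\right)}$
$a{\left(b,C \right)} = -18 - \frac{9}{\left(-6 + 2 b\right)^{3}}$ ($a{\left(b,C \right)} = -18 + 9 \left(- \frac{1}{-6 + 2 b}\right)^{3} = -18 + 9 \left(- \frac{1}{\left(-6 + 2 b\right)^{3}}\right) = -18 - \frac{9}{\left(-6 + 2 b\right)^{3}}$)
$\left(a{\left(-119,D 6 \right)} + 24458\right) + 4659 = \left(\left(-18 - \frac{9}{8 \left(-3 - 119\right)^{3}}\right) + 24458\right) + 4659 = \left(\left(-18 - \frac{9}{8 \left(-1815848\right)}\right) + 24458\right) + 4659 = \left(\left(-18 - - \frac{9}{14526784}\right) + 24458\right) + 4659 = \left(\left(-18 + \frac{9}{14526784}\right) + 24458\right) + 4659 = \left(- \frac{261482103}{14526784} + 24458\right) + 4659 = \frac{355034600969}{14526784} + 4659 = \frac{422714887625}{14526784}$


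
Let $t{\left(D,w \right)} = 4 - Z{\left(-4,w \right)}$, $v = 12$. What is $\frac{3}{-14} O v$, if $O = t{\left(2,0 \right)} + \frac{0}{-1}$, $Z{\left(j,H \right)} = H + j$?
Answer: $- \frac{144}{7} \approx -20.571$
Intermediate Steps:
$t{\left(D,w \right)} = 8 - w$ ($t{\left(D,w \right)} = 4 - \left(w - 4\right) = 4 - \left(-4 + w\right) = 8 - w$)
$O = 8$ ($O = \left(8 - 0\right) + \frac{0}{-1} = \left(8 + 0\right) + 0 \left(-1\right) = 8 + 0 = 8$)
$\frac{3}{-14} O v = \frac{3}{-14} \cdot 8 \cdot 12 = 3 \left(- \frac{1}{14}\right) 8 \cdot 12 = \left(- \frac{3}{14}\right) 8 \cdot 12 = \left(- \frac{12}{7}\right) 12 = - \frac{144}{7}$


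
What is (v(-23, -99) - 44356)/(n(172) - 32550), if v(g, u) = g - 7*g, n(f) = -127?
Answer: 44218/32677 ≈ 1.3532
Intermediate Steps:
v(g, u) = -6*g
(v(-23, -99) - 44356)/(n(172) - 32550) = (-6*(-23) - 44356)/(-127 - 32550) = (138 - 44356)/(-32677) = -44218*(-1/32677) = 44218/32677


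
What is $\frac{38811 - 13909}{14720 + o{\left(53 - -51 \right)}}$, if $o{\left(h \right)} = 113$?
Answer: $\frac{24902}{14833} \approx 1.6788$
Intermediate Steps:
$\frac{38811 - 13909}{14720 + o{\left(53 - -51 \right)}} = \frac{38811 - 13909}{14720 + 113} = \frac{24902}{14833}$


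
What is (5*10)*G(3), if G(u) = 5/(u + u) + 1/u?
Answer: 175/3 ≈ 58.333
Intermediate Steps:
G(u) = 7/(2*u) (G(u) = 5/((2*u)) + 1/u = 5*(1/(2*u)) + 1/u = 5/(2*u) + 1/u = 7/(2*u))
(5*10)*G(3) = (5*10)*((7/2)/3) = 50*((7/2)*(⅓)) = 50*(7/6) = 175/3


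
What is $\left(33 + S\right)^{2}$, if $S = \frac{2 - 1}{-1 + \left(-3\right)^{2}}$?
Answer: $\frac{70225}{64} \approx 1097.3$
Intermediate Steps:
$S = \frac{1}{8}$ ($S = 1 \frac{1}{-1 + 9} = 1 \cdot \frac{1}{8} = \frac{1}{8} \approx 0.125$)
$\left(33 + S\right)^{2} = \left(33 + \frac{1}{8}\right)^{2} = \left(\frac{265}{8}\right)^{2} = \frac{70225}{64}$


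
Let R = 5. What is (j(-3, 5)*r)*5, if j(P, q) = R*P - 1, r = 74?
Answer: -5920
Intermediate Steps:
j(P, q) = -1 + 5*P (j(P, q) = 5*P - 1 = -1 + 5*P)
(j(-3, 5)*r)*5 = ((-1 + 5*(-3))*74)*5 = ((-1 - 15)*74)*5 = -16*74*5 = -1184*5 = -5920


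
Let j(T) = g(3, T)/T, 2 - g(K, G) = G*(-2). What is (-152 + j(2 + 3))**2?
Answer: 559504/25 ≈ 22380.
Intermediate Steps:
g(K, G) = 2 + 2*G (g(K, G) = 2 - G*(-2) = 2 - (-2)*G = 2 + 2*G)
j(T) = (2 + 2*T)/T
(-152 + j(2 + 3))**2 = (-152 + (2 + 2/(2 + 3)))**2 = (-152 + (2 + 2/5))**2 = (-152 + 12/5)**2 = (-748/5)**2 = 559504/25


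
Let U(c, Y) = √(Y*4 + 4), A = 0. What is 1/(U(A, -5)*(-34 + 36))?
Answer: -I/8 ≈ -0.125*I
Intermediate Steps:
U(c, Y) = √(4 + 4*Y) (U(c, Y) = √(4*Y + 4) = √(4 + 4*Y))
1/(U(A, -5)*(-34 + 36)) = 1/((2*√(1 - 5))*(-34 + 36)) = 1/((2*√(-4))*2) = 1/((2*(2*I))*2) = 1/((4*I)*2) = 1/(8*I) = -I/8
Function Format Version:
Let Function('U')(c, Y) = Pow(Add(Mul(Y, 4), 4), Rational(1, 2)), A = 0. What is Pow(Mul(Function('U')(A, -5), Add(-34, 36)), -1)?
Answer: Mul(Rational(-1, 8), I) ≈ Mul(-0.12500, I)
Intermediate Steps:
Function('U')(c, Y) = Pow(Add(4, Mul(4, Y)), Rational(1, 2)) (Function('U')(c, Y) = Pow(Add(Mul(4, Y), 4), Rational(1, 2)) = Pow(Add(4, Mul(4, Y)), Rational(1, 2)))
Pow(Mul(Function('U')(A, -5), Add(-34, 36)), -1) = Pow(Mul(Mul(2, Pow(Add(1, -5), Rational(1, 2))), Add(-34, 36)), -1) = Pow(Mul(Mul(2, Pow(-4, Rational(1, 2))), 2), -1) = Pow(Mul(Mul(2, Mul(2, I)), 2), -1) = Pow(Mul(Mul(4, I), 2), -1) = Pow(Mul(8, I), -1) = Mul(Rational(-1, 8), I)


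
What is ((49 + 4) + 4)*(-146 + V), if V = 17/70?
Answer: -581571/70 ≈ -8308.2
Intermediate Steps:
V = 17/70 (V = 17*(1/70) = 17/70 ≈ 0.24286)
((49 + 4) + 4)*(-146 + V) = ((49 + 4) + 4)*(-146 + 17/70) = (53 + 4)*(-10203/70) = 57*(-10203/70) = -581571/70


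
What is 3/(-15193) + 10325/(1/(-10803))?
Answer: -1694642033178/15193 ≈ -1.1154e+8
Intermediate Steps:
3/(-15193) + 10325/(1/(-10803)) = 3*(-1/15193) + 10325/(-1/10803) = -3/15193 + 10325*(-10803) = -3/15193 - 111540975 = -1694642033178/15193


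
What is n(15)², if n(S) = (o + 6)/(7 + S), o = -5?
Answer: 1/484 ≈ 0.0020661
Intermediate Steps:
n(S) = 1/(7 + S) (n(S) = (-5 + 6)/(7 + S) = 1/(7 + S))
n(15)² = (1/(7 + 15))² = (1/22)² = 1/484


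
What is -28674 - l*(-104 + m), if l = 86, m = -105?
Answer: -10700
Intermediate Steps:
-28674 - l*(-104 + m) = -28674 - 86*(-104 - 105) = -28674 - 86*(-209) = -28674 - 1*(-17974) = -28674 + 17974 = -10700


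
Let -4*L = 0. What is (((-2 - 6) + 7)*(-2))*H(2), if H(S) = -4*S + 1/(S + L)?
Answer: -15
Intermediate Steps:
L = 0 (L = -¼*0 = 0)
H(S) = 1/S - 4*S (H(S) = -4*S + 1/(S + 0) = -4*S + 1/S = 1/S - 4*S)
(((-2 - 6) + 7)*(-2))*H(2) = (((-2 - 6) + 7)*(-2))*(1/2 - 4*2) = ((-8 + 7)*(-2))*(½ - 8) = -1*(-2)*(-15/2) = 2*(-15/2) = -15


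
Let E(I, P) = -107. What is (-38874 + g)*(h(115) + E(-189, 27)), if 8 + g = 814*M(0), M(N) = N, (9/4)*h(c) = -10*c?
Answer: 216300566/9 ≈ 2.4033e+7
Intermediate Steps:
h(c) = -40*c/9 (h(c) = 4*(-10*c)/9 = -40*c/9)
g = -8 (g = -8 + 814*0 = -8 + 0 = -8)
(-38874 + g)*(h(115) + E(-189, 27)) = (-38874 - 8)*(-40/9*115 - 107) = -38882*(-4600/9 - 107) = -38882*(-5563/9) = 216300566/9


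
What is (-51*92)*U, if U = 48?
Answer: -225216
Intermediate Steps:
(-51*92)*U = -51*92*48 = -4692*48 = -225216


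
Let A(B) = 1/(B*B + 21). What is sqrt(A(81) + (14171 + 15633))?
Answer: sqrt(1291190472678)/6582 ≈ 172.64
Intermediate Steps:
A(B) = 1/(21 + B**2) (A(B) = 1/(B**2 + 21) = 1/(21 + B**2))
sqrt(A(81) + (14171 + 15633)) = sqrt(1/(21 + 81**2) + (14171 + 15633)) = sqrt(1/(21 + 6561) + 29804) = sqrt(1/6582 + 29804) = sqrt(196169929/6582) = sqrt(1291190472678)/6582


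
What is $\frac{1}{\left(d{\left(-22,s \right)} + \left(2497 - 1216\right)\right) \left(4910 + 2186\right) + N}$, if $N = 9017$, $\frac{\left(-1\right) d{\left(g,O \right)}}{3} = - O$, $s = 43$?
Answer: $\frac{1}{10014377} \approx 9.9856 \cdot 10^{-8}$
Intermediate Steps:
$d{\left(g,O \right)} = 3 O$ ($d{\left(g,O \right)} = - 3 \left(- O\right) = 3 O$)
$\frac{1}{\left(d{\left(-22,s \right)} + \left(2497 - 1216\right)\right) \left(4910 + 2186\right) + N} = \frac{1}{\left(3 \cdot 43 + \left(2497 - 1216\right)\right) \left(4910 + 2186\right) + 9017} = \frac{1}{\left(129 + 1281\right) 7096 + 9017} = \frac{1}{1410 \cdot 7096 + 9017} = \frac{1}{10005360 + 9017} = \frac{1}{10014377}$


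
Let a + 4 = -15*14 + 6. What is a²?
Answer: 43264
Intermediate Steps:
a = -208 (a = -4 + (-15*14 + 6) = -4 + (-210 + 6) = -4 - 204 = -208)
a² = (-208)² = 43264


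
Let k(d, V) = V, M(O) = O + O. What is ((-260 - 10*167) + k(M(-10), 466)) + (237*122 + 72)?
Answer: 27522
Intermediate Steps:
M(O) = 2*O
((-260 - 10*167) + k(M(-10), 466)) + (237*122 + 72) = ((-260 - 10*167) + 466) + (237*122 + 72) = ((-260 - 1670) + 466) + (28914 + 72) = (-1930 + 466) + 28986 = -1464 + 28986 = 27522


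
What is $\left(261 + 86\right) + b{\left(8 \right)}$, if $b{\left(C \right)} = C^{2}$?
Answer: $411$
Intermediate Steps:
$\left(261 + 86\right) + b{\left(8 \right)} = \left(261 + 86\right) + 8^{2} = 347 + 64 = 411$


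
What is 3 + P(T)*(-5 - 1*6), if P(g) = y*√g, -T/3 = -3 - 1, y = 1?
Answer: 3 - 22*√3 ≈ -35.105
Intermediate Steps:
T = 12 (T = -3*(-3 - 1) = -3*(-4) = 12)
P(g) = √g (P(g) = 1*√g = √g)
3 + P(T)*(-5 - 1*6) = 3 + √12*(-5 - 1*6) = 3 + (2*√3)*(-5 - 6) = 3 + (2*√3)*(-11) = 3 - 22*√3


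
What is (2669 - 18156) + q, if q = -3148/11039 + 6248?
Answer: -101992469/11039 ≈ -9239.3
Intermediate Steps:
q = 68968524/11039 (q = -3148*1/11039 + 6248 = -3148/11039 + 6248 = 68968524/11039 ≈ 6247.7)
(2669 - 18156) + q = (2669 - 18156) + 68968524/11039 = -15487 + 68968524/11039 = -101992469/11039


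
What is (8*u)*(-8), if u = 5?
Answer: -320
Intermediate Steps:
(8*u)*(-8) = (8*5)*(-8) = 40*(-8) = -320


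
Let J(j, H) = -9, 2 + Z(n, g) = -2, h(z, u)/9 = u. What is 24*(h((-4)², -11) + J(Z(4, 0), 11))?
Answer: -2592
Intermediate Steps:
h(z, u) = 9*u
Z(n, g) = -4 (Z(n, g) = -2 - 2 = -4)
24*(h((-4)², -11) + J(Z(4, 0), 11)) = 24*(9*(-11) - 9) = 24*(-99 - 9) = 24*(-108) = -2592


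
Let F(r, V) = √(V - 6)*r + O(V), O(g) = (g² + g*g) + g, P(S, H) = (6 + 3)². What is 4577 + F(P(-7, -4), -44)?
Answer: 8405 + 405*I*√2 ≈ 8405.0 + 572.76*I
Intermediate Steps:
P(S, H) = 81 (P(S, H) = 9² = 81)
O(g) = g + 2*g² (O(g) = (g² + g²) + g = 2*g² + g = g + 2*g²)
F(r, V) = V*(1 + 2*V) + r*√(-6 + V) (F(r, V) = √(V - 6)*r + V*(1 + 2*V) = √(-6 + V)*r + V*(1 + 2*V) = r*√(-6 + V) + V*(1 + 2*V) = V*(1 + 2*V) + r*√(-6 + V))
4577 + F(P(-7, -4), -44) = 4577 + (-44*(1 + 2*(-44)) + 81*√(-6 - 44)) = 4577 + (-44*(1 - 88) + 81*√(-50)) = 4577 + (-44*(-87) + 81*(5*I*√2)) = 4577 + (3828 + 405*I*√2) = 8405 + 405*I*√2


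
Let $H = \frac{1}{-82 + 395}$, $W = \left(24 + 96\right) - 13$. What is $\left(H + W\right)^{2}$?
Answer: $\frac{1121714064}{97969} \approx 11450.0$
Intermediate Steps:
$W = 107$ ($W = 120 - 13 = 107$)
$H = \frac{1}{313} \approx 0.0031949$
$\left(H + W\right)^{2} = \left(\frac{1}{313} + 107\right)^{2} = \left(\frac{33492}{313}\right)^{2} = \frac{1121714064}{97969}$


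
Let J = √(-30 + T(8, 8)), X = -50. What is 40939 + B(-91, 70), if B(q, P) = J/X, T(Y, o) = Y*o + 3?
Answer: 40939 - √37/50 ≈ 40939.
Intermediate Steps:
T(Y, o) = 3 + Y*o
J = √37 (J = √(-30 + (3 + 8*8)) = √(-30 + (3 + 64)) = √(-30 + 67) = √37 ≈ 6.0828)
B(q, P) = -√37/50 (B(q, P) = √37/(-50) = √37*(-1/50) = -√37/50)
40939 + B(-91, 70) = 40939 - √37/50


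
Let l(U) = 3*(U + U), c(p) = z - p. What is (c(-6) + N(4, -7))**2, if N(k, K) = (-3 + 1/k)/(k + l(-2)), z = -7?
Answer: 441/1024 ≈ 0.43066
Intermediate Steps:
c(p) = -7 - p
l(U) = 6*U (l(U) = 3*(2*U) = 6*U)
N(k, K) = (-3 + 1/k)/(-12 + k) (N(k, K) = (-3 + 1/k)/(k + 6*(-2)) = (-3 + 1/k)/(k - 12) = (-3 + 1/k)/(-12 + k))
(c(-6) + N(4, -7))**2 = ((-7 - 1*(-6)) + (1 - 3*4)/(4*(-12 + 4)))**2 = ((-7 + 6) + (1/4)*(1 - 12)/(-8))**2 = (-1 + (1/4)*(-1/8)*(-11))**2 = (-1 + 11/32)**2 = (-21/32)**2 = 441/1024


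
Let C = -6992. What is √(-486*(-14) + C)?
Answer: 2*I*√47 ≈ 13.711*I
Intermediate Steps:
√(-486*(-14) + C) = √(-486*(-14) - 6992) = √(6804 - 6992) = √(-188) = 2*I*√47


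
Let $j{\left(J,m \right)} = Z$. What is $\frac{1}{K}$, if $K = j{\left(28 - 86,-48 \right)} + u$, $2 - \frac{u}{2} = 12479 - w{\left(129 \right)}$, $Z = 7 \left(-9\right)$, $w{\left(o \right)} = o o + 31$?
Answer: $\frac{1}{8327} \approx 0.00012009$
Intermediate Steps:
$w{\left(o \right)} = 31 + o^{2}$ ($w{\left(o \right)} = o^{2} + 31 = 31 + o^{2}$)
$Z = -63$
$j{\left(J,m \right)} = -63$
$u = 8390$ ($u = 4 - 2 \left(12479 - \left(31 + 129^{2}\right)\right) = 4 - 2 \left(12479 - \left(31 + 16641\right)\right) = 4 - 2 \left(12479 - 16672\right) = 4 - -8386 = 4 + 8386 = 8390$)
$K = 8327$ ($K = -63 + 8390 = 8327$)
$\frac{1}{K} = \frac{1}{8327}$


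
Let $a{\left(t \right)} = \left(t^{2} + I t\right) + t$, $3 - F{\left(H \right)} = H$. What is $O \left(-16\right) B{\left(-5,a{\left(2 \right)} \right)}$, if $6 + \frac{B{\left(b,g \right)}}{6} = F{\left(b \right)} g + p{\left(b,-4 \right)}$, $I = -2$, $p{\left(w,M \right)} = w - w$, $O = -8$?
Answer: $7680$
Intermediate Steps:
$F{\left(H \right)} = 3 - H$
$p{\left(w,M \right)} = 0$
$a{\left(t \right)} = t^{2} - t$ ($a{\left(t \right)} = \left(t^{2} - 2 t\right) + t = t^{2} - t$)
$B{\left(b,g \right)} = -36 + 6 g \left(3 - b\right)$ ($B{\left(b,g \right)} = -36 + 6 \left(\left(3 - b\right) g + 0\right) = -36 + 6 \left(g \left(3 - b\right) + 0\right) = -36 + 6 g \left(3 - b\right)$)
$O \left(-16\right) B{\left(-5,a{\left(2 \right)} \right)} = \left(-8\right) \left(-16\right) \left(-36 - 6 \cdot 2 \left(-1 + 2\right) \left(-3 - 5\right)\right) = 128 \left(-36 - 6 \cdot 2 \cdot 1 \left(-8\right)\right) = 128 \left(-36 - 12 \left(-8\right)\right) = 128 \left(-36 + 96\right) = 128 \cdot 60 = 7680$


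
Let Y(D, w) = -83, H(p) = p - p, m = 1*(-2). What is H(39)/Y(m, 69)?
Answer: 0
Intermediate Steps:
m = -2
H(p) = 0
H(39)/Y(m, 69) = 0/(-83) = 0*(-1/83) = 0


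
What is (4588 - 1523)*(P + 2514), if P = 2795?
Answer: 16272085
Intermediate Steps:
(4588 - 1523)*(P + 2514) = (4588 - 1523)*(2795 + 2514) = 3065*5309 = 16272085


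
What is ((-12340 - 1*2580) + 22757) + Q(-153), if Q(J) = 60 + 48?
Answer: 7945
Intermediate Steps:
Q(J) = 108
((-12340 - 1*2580) + 22757) + Q(-153) = ((-12340 - 1*2580) + 22757) + 108 = ((-12340 - 2580) + 22757) + 108 = (-14920 + 22757) + 108 = 7837 + 108 = 7945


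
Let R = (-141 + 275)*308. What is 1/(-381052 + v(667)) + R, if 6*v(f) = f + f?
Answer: 47152806005/1142489 ≈ 41272.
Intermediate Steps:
v(f) = f/3 (v(f) = (f + f)/6 = (2*f)/6 = f/3)
R = 41272 (R = 134*308 = 41272)
1/(-381052 + v(667)) + R = 1/(-381052 + (⅓)*667) + 41272 = 1/(-381052 + 667/3) + 41272 = 1/(-1142489/3) + 41272 = -3/1142489 + 41272 = 47152806005/1142489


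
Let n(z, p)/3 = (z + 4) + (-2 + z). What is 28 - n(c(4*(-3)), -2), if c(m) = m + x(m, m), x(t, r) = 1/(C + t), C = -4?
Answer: 755/8 ≈ 94.375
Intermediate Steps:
x(t, r) = 1/(-4 + t)
c(m) = m + 1/(-4 + m)
n(z, p) = 6 + 6*z (n(z, p) = 3*((z + 4) + (-2 + z)) = 3*((4 + z) + (-2 + z)) = 3*(2 + 2*z) = 6 + 6*z)
28 - n(c(4*(-3)), -2) = 28 - (6 + 6*((1 + (4*(-3))*(-4 + 4*(-3)))/(-4 + 4*(-3)))) = 28 - (6 + 6*((1 - 12*(-4 - 12))/(-4 - 12))) = 28 - (6 + 6*((1 - 12*(-16))/(-16))) = 28 - (6 + 6*(-(1 + 192)/16)) = 28 - (6 + 6*(-1/16*193)) = 28 - (6 + 6*(-193/16)) = 28 - (6 - 579/8) = 28 - 1*(-531/8) = 28 + 531/8 = 755/8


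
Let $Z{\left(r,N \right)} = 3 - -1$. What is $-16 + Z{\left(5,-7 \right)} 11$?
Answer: $28$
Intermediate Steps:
$Z{\left(r,N \right)} = 4$ ($Z{\left(r,N \right)} = 3 + 1 = 4$)
$-16 + Z{\left(5,-7 \right)} 11 = -16 + 4 \cdot 11 = -16 + 44 = 28$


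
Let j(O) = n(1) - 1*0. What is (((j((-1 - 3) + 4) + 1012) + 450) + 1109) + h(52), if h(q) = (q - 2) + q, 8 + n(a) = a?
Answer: 2666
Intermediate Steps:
n(a) = -8 + a
j(O) = -7 (j(O) = (-8 + 1) - 1*0 = -7 + 0 = -7)
h(q) = -2 + 2*q (h(q) = (-2 + q) + q = -2 + 2*q)
(((j((-1 - 3) + 4) + 1012) + 450) + 1109) + h(52) = (((-7 + 1012) + 450) + 1109) + (-2 + 2*52) = ((1005 + 450) + 1109) + (-2 + 104) = (1455 + 1109) + 102 = 2564 + 102 = 2666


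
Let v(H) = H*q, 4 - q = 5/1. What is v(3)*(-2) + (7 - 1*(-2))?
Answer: 15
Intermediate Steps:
q = -1 (q = 4 - 5/1 = 4 - 5 = -1)
v(H) = -H (v(H) = H*(-1) = -H)
v(3)*(-2) + (7 - 1*(-2)) = -1*3*(-2) + (7 - 1*(-2)) = -3*(-2) + (7 + 2) = 6 + 9 = 15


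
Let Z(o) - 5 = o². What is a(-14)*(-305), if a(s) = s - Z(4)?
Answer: 10675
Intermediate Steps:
Z(o) = 5 + o²
a(s) = -21 + s (a(s) = s - (5 + 4²) = s - (5 + 16) = s - 1*21 = s - 21 = -21 + s)
a(-14)*(-305) = (-21 - 14)*(-305) = -35*(-305) = 10675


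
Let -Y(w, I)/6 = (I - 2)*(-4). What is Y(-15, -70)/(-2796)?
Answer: 144/233 ≈ 0.61803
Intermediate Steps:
Y(w, I) = -48 + 24*I (Y(w, I) = -6*(I - 2)*(-4) = -6*(-2 + I)*(-4) = -6*(8 - 4*I) = -48 + 24*I)
Y(-15, -70)/(-2796) = (-48 + 24*(-70))/(-2796) = (-48 - 1680)*(-1/2796) = -1728*(-1/2796) = 144/233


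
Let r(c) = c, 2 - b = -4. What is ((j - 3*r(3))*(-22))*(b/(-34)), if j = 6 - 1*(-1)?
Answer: -132/17 ≈ -7.7647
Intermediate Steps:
b = 6 (b = 2 - 1*(-4) = 2 + 4 = 6)
j = 7 (j = 6 + 1 = 7)
((j - 3*r(3))*(-22))*(b/(-34)) = ((7 - 3*3)*(-22))*(6/(-34)) = ((7 - 9)*(-22))*(6*(-1/34)) = -2*(-22)*(-3/17) = 44*(-3/17) = -132/17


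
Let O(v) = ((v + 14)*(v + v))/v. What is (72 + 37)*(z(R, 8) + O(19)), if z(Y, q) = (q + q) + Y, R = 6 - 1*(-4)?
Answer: 10028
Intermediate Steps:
R = 10 (R = 6 + 4 = 10)
z(Y, q) = Y + 2*q (z(Y, q) = 2*q + Y = Y + 2*q)
O(v) = 28 + 2*v (O(v) = ((14 + v)*(2*v))/v = (2*v*(14 + v))/v = 28 + 2*v)
(72 + 37)*(z(R, 8) + O(19)) = (72 + 37)*((10 + 2*8) + (28 + 2*19)) = 109*((10 + 16) + (28 + 38)) = 109*(26 + 66) = 109*92 = 10028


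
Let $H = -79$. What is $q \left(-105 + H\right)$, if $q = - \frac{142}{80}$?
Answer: $\frac{1633}{5} \approx 326.6$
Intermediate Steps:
$q = - \frac{71}{40}$ ($q = \left(-142\right) \frac{1}{80} = - \frac{71}{40} \approx -1.775$)
$q \left(-105 + H\right) = - \frac{71 \left(-105 - 79\right)}{40} = \left(- \frac{71}{40}\right) \left(-184\right) = \frac{1633}{5}$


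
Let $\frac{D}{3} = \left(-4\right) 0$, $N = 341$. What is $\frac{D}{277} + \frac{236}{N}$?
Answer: $\frac{236}{341} \approx 0.69208$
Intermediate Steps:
$D = 0$ ($D = 3 \left(\left(-4\right) 0\right) = 3 \cdot 0 = 0$)
$\frac{D}{277} + \frac{236}{N} = \frac{0}{277} + \frac{236}{341} = 0 \cdot \frac{1}{277} + 236 \cdot \frac{1}{341} = 0 + \frac{236}{341} = \frac{236}{341}$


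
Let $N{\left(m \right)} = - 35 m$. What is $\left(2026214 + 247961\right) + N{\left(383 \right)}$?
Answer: $2260770$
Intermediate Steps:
$\left(2026214 + 247961\right) + N{\left(383 \right)} = \left(2026214 + 247961\right) - 13405 = 2274175 - 13405 = 2260770$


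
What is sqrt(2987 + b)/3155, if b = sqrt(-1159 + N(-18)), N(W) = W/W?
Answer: sqrt(2987 + I*sqrt(1158))/3155 ≈ 0.017323 + 9.8673e-5*I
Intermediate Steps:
N(W) = 1
b = I*sqrt(1158) (b = sqrt(-1159 + 1) = sqrt(-1158) = I*sqrt(1158) ≈ 34.029*I)
sqrt(2987 + b)/3155 = sqrt(2987 + I*sqrt(1158))/3155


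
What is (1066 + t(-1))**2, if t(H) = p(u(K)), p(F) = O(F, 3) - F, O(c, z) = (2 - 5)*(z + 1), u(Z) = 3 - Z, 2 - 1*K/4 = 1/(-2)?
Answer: 1125721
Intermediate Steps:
K = 10 (K = 8 - 4/(-2) = 8 - 4*(-1/2) = 8 + 2 = 10)
O(c, z) = -3 - 3*z (O(c, z) = -3*(1 + z) = -3 - 3*z)
p(F) = -12 - F (p(F) = (-3 - 3*3) - F = (-3 - 9) - F = -12 - F)
t(H) = -5 (t(H) = -12 - (3 - 1*10) = -12 - (3 - 10) = -12 - 1*(-7) = -12 + 7 = -5)
(1066 + t(-1))**2 = (1066 - 5)**2 = 1061**2 = 1125721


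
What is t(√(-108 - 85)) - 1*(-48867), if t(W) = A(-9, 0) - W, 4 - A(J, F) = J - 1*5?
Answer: 48885 - I*√193 ≈ 48885.0 - 13.892*I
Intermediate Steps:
A(J, F) = 9 - J (A(J, F) = 4 - (J - 1*5) = 4 - (J - 5) = 4 - (-5 + J) = 4 + (5 - J) = 9 - J)
t(W) = 18 - W (t(W) = (9 - 1*(-9)) - W = (9 + 9) - W = 18 - W)
t(√(-108 - 85)) - 1*(-48867) = (18 - √(-108 - 85)) - 1*(-48867) = (18 - √(-193)) + 48867 = (18 - I*√193) + 48867 = 48885 - I*√193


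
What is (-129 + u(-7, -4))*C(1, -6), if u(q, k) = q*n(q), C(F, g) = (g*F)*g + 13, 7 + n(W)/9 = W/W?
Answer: 12201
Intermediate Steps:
n(W) = -54 (n(W) = -63 + 9*(W/W) = -63 + 9*1 = -63 + 9 = -54)
C(F, g) = 13 + F*g² (C(F, g) = (F*g)*g + 13 = F*g² + 13 = 13 + F*g²)
u(q, k) = -54*q (u(q, k) = q*(-54) = -54*q)
(-129 + u(-7, -4))*C(1, -6) = (-129 - 54*(-7))*(13 + 1*(-6)²) = (-129 + 378)*(13 + 1*36) = 249*(13 + 36) = 249*49 = 12201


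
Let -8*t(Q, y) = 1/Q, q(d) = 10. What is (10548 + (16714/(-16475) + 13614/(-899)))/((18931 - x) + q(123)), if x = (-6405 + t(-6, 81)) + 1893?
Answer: 7487394007872/16673407716575 ≈ 0.44906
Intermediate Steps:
t(Q, y) = -1/(8*Q)
x = -216575/48 (x = (-6405 - ⅛/(-6)) + 1893 = (-6405 - ⅛*(-⅙)) + 1893 = (-6405 + 1/48) + 1893 = -307439/48 + 1893 = -216575/48 ≈ -4512.0)
(10548 + (16714/(-16475) + 13614/(-899)))/((18931 - x) + q(123)) = (10548 + (16714/(-16475) + 13614/(-899)))/((18931 - 1*(-216575/48)) + 10) = (10548 + (16714*(-1/16475) + 13614*(-1/899)))/((18931 + 216575/48) + 10) = (10548 + (-16714/16475 - 13614/899))/(1125263/48 + 10) = (10548 - 239316536/14811025)/(1125743/48) = (155987375164/14811025)*(48/1125743) = 7487394007872/16673407716575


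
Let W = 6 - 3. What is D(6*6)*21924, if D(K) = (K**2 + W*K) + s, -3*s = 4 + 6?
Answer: 30708216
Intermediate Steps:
W = 3
s = -10/3 (s = -(4 + 6)/3 = -1/3*10 = -10/3 ≈ -3.3333)
D(K) = -10/3 + K**2 + 3*K (D(K) = (K**2 + 3*K) - 10/3 = -10/3 + K**2 + 3*K)
D(6*6)*21924 = (-10/3 + (6*6)**2 + 3*(6*6))*21924 = (-10/3 + 36**2 + 3*36)*21924 = (-10/3 + 1296 + 108)*21924 = (4202/3)*21924 = 30708216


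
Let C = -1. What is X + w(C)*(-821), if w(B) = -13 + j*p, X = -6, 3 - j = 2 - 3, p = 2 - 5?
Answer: 20519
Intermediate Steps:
p = -3
j = 4 (j = 3 - (2 - 3) = 3 - 1*(-1) = 3 + 1 = 4)
w(B) = -25 (w(B) = -13 + 4*(-3) = -13 - 12 = -25)
X + w(C)*(-821) = -6 - 25*(-821) = -6 + 20525 = 20519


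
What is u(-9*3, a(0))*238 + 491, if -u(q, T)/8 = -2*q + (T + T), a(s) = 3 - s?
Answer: -113749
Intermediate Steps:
u(q, T) = -16*T + 16*q (u(q, T) = -8*(-2*q + (T + T)) = -8*(-2*q + 2*T) = -16*T + 16*q)
u(-9*3, a(0))*238 + 491 = (-16*(3 - 1*0) + 16*(-9*3))*238 + 491 = (-16*(3 + 0) + 16*(-27))*238 + 491 = (-16*3 - 432)*238 + 491 = (-48 - 432)*238 + 491 = -480*238 + 491 = -114240 + 491 = -113749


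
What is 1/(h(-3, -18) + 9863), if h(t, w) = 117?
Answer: 1/9980 ≈ 0.00010020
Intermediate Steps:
1/(h(-3, -18) + 9863) = 1/(117 + 9863) = 1/9980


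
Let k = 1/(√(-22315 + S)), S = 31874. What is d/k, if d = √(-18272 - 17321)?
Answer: 11*I*√2811847 ≈ 18445.0*I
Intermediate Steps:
k = √79/869 (k = 1/(√(-22315 + 31874)) = 1/(√9559) = 1/(11*√79) = √79/869 ≈ 0.010228)
d = I*√35593 (d = √(-35593) = I*√35593 ≈ 188.66*I)
d/k = (I*√35593)/((√79/869)) = (I*√35593)*(11*√79) = 11*I*√2811847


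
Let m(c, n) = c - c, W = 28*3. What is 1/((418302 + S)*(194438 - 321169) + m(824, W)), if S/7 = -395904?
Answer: 1/298201338006 ≈ 3.3534e-12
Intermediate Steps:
S = -2771328 (S = 7*(-395904) = -2771328)
W = 84
m(c, n) = 0
1/((418302 + S)*(194438 - 321169) + m(824, W)) = 1/((418302 - 2771328)*(194438 - 321169) + 0) = 1/(-2353026*(-126731) + 0) = 1/(298201338006 + 0) = 1/298201338006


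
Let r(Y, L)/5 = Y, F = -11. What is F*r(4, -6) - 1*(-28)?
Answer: -192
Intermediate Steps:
r(Y, L) = 5*Y
F*r(4, -6) - 1*(-28) = -55*4 - 1*(-28) = -11*20 + 28 = -220 + 28 = -192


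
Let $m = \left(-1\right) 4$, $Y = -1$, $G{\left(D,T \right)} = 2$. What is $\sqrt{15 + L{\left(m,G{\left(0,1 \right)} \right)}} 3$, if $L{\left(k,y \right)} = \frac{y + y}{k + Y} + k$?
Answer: $\frac{3 \sqrt{255}}{5} \approx 9.5812$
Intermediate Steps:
$m = -4$
$L{\left(k,y \right)} = k + \frac{2 y}{-1 + k}$ ($L{\left(k,y \right)} = \frac{y + y}{k - 1} + k = \frac{2 y}{-1 + k} + k = k + \frac{2 y}{-1 + k}$)
$\sqrt{15 + L{\left(m,G{\left(0,1 \right)} \right)}} 3 = \sqrt{15 + \frac{\left(-4\right)^{2} - -4 + 2 \cdot 2}{-1 - 4}} \cdot 3 = \sqrt{15 + \frac{16 + 4 + 4}{-5}} \cdot 3 = \sqrt{15 - \frac{24}{5}} \cdot 3 = \sqrt{\frac{51}{5}} \cdot 3 = \frac{\sqrt{255}}{5} \cdot 3 = \frac{3 \sqrt{255}}{5}$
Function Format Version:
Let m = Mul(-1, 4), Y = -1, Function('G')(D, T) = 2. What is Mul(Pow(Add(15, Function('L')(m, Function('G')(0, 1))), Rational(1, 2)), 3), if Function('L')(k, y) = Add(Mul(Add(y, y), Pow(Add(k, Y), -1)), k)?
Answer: Mul(Rational(3, 5), Pow(255, Rational(1, 2))) ≈ 9.5812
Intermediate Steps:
m = -4
Function('L')(k, y) = Add(k, Mul(2, y, Pow(Add(-1, k), -1))) (Function('L')(k, y) = Add(Mul(Add(y, y), Pow(Add(k, -1), -1)), k) = Add(Mul(Mul(2, y), Pow(Add(-1, k), -1)), k) = Add(Mul(2, y, Pow(Add(-1, k), -1)), k) = Add(k, Mul(2, y, Pow(Add(-1, k), -1))))
Mul(Pow(Add(15, Function('L')(m, Function('G')(0, 1))), Rational(1, 2)), 3) = Mul(Pow(Add(15, Mul(Pow(Add(-1, -4), -1), Add(Pow(-4, 2), Mul(-1, -4), Mul(2, 2)))), Rational(1, 2)), 3) = Mul(Pow(Add(15, Mul(Pow(-5, -1), Add(16, 4, 4))), Rational(1, 2)), 3) = Mul(Pow(Add(15, Mul(Rational(-1, 5), 24)), Rational(1, 2)), 3) = Mul(Pow(Add(15, Rational(-24, 5)), Rational(1, 2)), 3) = Mul(Pow(Rational(51, 5), Rational(1, 2)), 3) = Mul(Mul(Rational(1, 5), Pow(255, Rational(1, 2))), 3) = Mul(Rational(3, 5), Pow(255, Rational(1, 2)))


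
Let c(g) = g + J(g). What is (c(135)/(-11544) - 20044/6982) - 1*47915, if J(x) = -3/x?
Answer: -43449652087547/906752340 ≈ -47918.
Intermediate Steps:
c(g) = g - 3/g
(c(135)/(-11544) - 20044/6982) - 1*47915 = ((135 - 3/135)/(-11544) - 20044/6982) - 1*47915 = ((135 - 3*1/135)*(-1/11544) - 20044*1/6982) - 47915 = ((135 - 1/45)*(-1/11544) - 10022/3491) - 47915 = ((6074/45)*(-1/11544) - 10022/3491) - 47915 = (-3037/259740 - 10022/3491) - 47915 = -2613716447/906752340 - 47915 = -43449652087547/906752340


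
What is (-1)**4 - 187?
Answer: -186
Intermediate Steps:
(-1)**4 - 187 = 1 - 187 = -186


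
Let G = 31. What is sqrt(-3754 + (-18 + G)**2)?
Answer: I*sqrt(3585) ≈ 59.875*I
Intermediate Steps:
sqrt(-3754 + (-18 + G)**2) = sqrt(-3754 + (-18 + 31)**2) = sqrt(-3754 + 13**2) = sqrt(-3754 + 169) = sqrt(-3585) = I*sqrt(3585)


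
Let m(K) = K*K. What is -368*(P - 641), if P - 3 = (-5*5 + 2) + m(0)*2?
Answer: 243248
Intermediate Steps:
m(K) = K²
P = -20 (P = 3 + ((-5*5 + 2) + 0²*2) = 3 + ((-25 + 2) + 0*2) = 3 + (-23 + 0) = 3 - 23 = -20)
-368*(P - 641) = -368*(-20 - 641) = -368*(-661) = 243248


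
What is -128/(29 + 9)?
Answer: -64/19 ≈ -3.3684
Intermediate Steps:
-128/(29 + 9) = -128/38 = (1/38)*(-128) = -64/19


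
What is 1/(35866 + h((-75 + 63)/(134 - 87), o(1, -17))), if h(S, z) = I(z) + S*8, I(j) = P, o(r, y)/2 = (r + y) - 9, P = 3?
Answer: 47/1685747 ≈ 2.7881e-5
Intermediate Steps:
o(r, y) = -18 + 2*r + 2*y (o(r, y) = 2*((r + y) - 9) = 2*(-9 + r + y) = -18 + 2*r + 2*y)
I(j) = 3
h(S, z) = 3 + 8*S (h(S, z) = 3 + S*8 = 3 + 8*S)
1/(35866 + h((-75 + 63)/(134 - 87), o(1, -17))) = 1/(35866 + (3 + 8*((-75 + 63)/(134 - 87)))) = 1/(35866 + (3 + 8*(-12/47))) = 1/(35866 + (3 - 96/47)) = 1/(35866 + 45/47) = 1/(1685747/47) = 47/1685747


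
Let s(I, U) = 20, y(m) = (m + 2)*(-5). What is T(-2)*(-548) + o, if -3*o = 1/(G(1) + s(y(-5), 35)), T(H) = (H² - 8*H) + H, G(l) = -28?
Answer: -236735/24 ≈ -9864.0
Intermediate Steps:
y(m) = -10 - 5*m (y(m) = (2 + m)*(-5) = -10 - 5*m)
T(H) = H² - 7*H
o = 1/24 (o = -1/(3*(-28 + 20)) = -⅓/(-8) = -⅓*(-⅛) = 1/24 ≈ 0.041667)
T(-2)*(-548) + o = -2*(-7 - 2)*(-548) + 1/24 = -2*(-9)*(-548) + 1/24 = 18*(-548) + 1/24 = -9864 + 1/24 = -236735/24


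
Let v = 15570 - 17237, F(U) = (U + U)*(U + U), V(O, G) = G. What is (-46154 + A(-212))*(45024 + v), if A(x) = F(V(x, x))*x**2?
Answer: 350316165651230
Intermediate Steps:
F(U) = 4*U**2 (F(U) = (2*U)*(2*U) = 4*U**2)
A(x) = 4*x**4 (A(x) = (4*x**2)*x**2 = 4*x**4)
v = -1667
(-46154 + A(-212))*(45024 + v) = (-46154 + 4*(-212)**4)*(45024 - 1667) = (-46154 + 4*2019963136)*43357 = (-46154 + 8079852544)*43357 = 8079806390*43357 = 350316165651230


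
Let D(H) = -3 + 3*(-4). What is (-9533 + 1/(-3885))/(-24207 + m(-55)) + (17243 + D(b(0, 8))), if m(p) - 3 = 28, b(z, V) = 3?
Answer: 809077786493/46961880 ≈ 17228.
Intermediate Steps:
m(p) = 31 (m(p) = 3 + 28 = 31)
D(H) = -15 (D(H) = -3 - 12 = -15)
(-9533 + 1/(-3885))/(-24207 + m(-55)) + (17243 + D(b(0, 8))) = (-9533 + 1/(-3885))/(-24207 + 31) + (17243 - 15) = (-9533 - 1/3885)/(-24176) + 17228 = -37035706/3885*(-1/24176) + 17228 = 18517853/46961880 + 17228 = 809077786493/46961880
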